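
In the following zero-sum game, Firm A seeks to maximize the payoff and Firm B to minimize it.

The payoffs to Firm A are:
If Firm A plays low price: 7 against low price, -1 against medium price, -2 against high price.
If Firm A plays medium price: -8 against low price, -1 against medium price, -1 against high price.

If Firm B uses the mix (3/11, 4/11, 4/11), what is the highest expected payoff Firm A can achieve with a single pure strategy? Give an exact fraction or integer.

low price: (7)·(3/11) + (-1)·(4/11) + (-2)·(4/11) = 9/11.
medium price: (-8)·(3/11) + (-1)·(4/11) + (-1)·(4/11) = -32/11.
The best pure response is low price with expected payoff 9/11.

9/11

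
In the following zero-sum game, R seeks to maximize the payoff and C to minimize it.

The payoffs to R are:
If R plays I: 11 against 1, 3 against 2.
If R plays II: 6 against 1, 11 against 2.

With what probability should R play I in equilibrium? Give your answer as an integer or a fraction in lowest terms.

Row minima are 3 and 6, so R's maximin is 6; column maxima are 11 and 11, so C's minimax is 11. These differ, so the equilibrium is in mixed strategies.
Let R play I with probability p. C is indifferent when 11p + 6(1−p) = 3p + 11(1−p), giving p = 5/13.

5/13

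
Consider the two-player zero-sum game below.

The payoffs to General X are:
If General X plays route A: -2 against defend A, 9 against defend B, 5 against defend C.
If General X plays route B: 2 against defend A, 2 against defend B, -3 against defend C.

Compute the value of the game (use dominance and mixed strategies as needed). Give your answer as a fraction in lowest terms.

Column defend B is strictly dominated by defend C for General Y (it gives General X more in every row).
The remaining 2×2 game on (route A, route B) × (defend A, defend C) has no saddle point. Let General X play route A with probability p; indifference gives −2p + 2(1−p) = 5p − 3(1−p), so p = 5/12.
Similarly General Y's optimal q on defend A is 2/3, and the value is -2·(2/3) + (5)·(1/3) = 1/3.

1/3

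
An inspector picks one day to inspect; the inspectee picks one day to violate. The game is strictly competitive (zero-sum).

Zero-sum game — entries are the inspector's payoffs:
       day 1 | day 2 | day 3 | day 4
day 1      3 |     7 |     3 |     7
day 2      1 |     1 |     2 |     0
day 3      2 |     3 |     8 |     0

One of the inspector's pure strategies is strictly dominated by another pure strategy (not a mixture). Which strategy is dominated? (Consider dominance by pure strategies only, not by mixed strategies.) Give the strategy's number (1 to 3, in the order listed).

Compare day 2 with day 1: 3 > 1, 7 > 1, 3 > 2, 7 > 0.
So day 1 strictly dominates day 2 for the inspector; day 2 is strictly dominated.

2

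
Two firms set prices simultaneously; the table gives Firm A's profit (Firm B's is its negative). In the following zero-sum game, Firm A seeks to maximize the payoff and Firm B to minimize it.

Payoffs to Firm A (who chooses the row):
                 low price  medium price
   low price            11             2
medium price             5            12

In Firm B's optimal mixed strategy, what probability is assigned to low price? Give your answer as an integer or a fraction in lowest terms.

5/8

Row minima are 2 and 5, so Firm A's maximin is 5; column maxima are 11 and 12, so Firm B's minimax is 11. These differ, so the equilibrium is in mixed strategies.
Let Firm B play low price with probability q. Firm A is indifferent when 11q + 2(1−q) = 5q + 12(1−q), giving q = 5/8.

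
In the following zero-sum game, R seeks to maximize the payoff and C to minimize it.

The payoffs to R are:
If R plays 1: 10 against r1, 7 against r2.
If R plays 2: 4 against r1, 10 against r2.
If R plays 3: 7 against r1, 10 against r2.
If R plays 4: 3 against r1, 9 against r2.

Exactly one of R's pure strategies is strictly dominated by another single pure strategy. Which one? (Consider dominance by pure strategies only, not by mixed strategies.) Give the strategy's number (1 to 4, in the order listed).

Compare 4 with 2: 4 > 3, 10 > 9.
So 2 strictly dominates 4 for R; 4 is strictly dominated.

4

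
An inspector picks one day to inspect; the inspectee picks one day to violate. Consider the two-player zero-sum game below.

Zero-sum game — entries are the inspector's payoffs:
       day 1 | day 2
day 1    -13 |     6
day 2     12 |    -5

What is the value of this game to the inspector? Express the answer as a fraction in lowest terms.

7/36

Row minima are -13 and -5, so the inspector's maximin is -5; column maxima are 12 and 6, so the inspectee's minimax is 6. These differ, so the equilibrium is in mixed strategies.
Let the inspector play day 1 with probability p. The inspectee is indifferent when −13p + 12(1−p) = 6p − 5(1−p), giving p = 17/36.
Let the inspectee play day 1 with probability q. The inspector is indifferent when −13q + 6(1−q) = 12q − 5(1−q), giving q = 11/36.
The value is -13·(11/36) + (6)·(25/36) = 7/36.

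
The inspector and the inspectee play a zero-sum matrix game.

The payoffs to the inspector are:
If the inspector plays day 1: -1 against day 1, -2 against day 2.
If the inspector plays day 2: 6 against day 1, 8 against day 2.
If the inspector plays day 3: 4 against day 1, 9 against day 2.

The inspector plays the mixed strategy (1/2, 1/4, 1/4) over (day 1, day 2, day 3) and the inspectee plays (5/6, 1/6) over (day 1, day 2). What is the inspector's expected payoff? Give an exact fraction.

53/24

Against (5/6, 1/6), each row's expected payoff is day 1: -7/6; day 2: 19/3; day 3: 29/6.
Taking the (1/2, 1/4, 1/4)-weighted average: (1/2)·(-7/6) + (1/4)·(19/3) + (1/4)·(29/6) = 53/24.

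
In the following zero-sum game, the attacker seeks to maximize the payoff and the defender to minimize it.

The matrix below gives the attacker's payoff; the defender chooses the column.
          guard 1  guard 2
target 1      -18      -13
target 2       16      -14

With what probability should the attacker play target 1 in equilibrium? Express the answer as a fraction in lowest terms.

Row minima are -18 and -14, so the attacker's maximin is -14; column maxima are 16 and -13, so the defender's minimax is -13. These differ, so the equilibrium is in mixed strategies.
Let the attacker play target 1 with probability p. The defender is indifferent when −18p + 16(1−p) = −13p − 14(1−p), giving p = 6/7.

6/7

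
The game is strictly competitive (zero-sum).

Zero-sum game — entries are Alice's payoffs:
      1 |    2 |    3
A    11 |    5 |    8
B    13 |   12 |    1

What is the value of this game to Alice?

13/2

Column 1 is strictly dominated by 2 for Bob (it gives Alice more in every row).
The remaining 2×2 game on (A, B) × (2, 3) has no saddle point. Let Alice play A with probability p; indifference gives 5p + 12(1−p) = 8p + (1−p), so p = 11/14.
Similarly Bob's optimal q on 2 is 1/2, and the value is 5·(1/2) + (8)·(1/2) = 13/2.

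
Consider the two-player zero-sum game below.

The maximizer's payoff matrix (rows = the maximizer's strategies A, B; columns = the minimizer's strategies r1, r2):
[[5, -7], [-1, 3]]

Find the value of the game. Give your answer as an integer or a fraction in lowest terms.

1/2

Row minima are -7 and -1, so the maximizer's maximin is -1; column maxima are 5 and 3, so the minimizer's minimax is 3. These differ, so the equilibrium is in mixed strategies.
Let the maximizer play A with probability p. The minimizer is indifferent when 5p − (1−p) = −7p + 3(1−p), giving p = 1/4.
Let the minimizer play r1 with probability q. The maximizer is indifferent when 5q − 7(1−q) = −q + 3(1−q), giving q = 5/8.
The value is 5·(5/8) + (-7)·(3/8) = 1/2.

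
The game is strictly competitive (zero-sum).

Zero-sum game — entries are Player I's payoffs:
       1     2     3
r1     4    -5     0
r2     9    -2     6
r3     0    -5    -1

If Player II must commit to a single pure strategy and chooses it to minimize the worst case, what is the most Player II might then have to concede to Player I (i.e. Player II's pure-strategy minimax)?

The worst case (largest entry) in each column is 1: 9, 2: -2, 3: 6.
The best (smallest) of these is -2.

-2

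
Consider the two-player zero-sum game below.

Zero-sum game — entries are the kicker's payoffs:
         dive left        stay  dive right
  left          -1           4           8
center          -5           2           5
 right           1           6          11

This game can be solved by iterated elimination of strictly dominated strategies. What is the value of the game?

1

Column dive right is strictly dominated by dive left for the goalkeeper (-1<8, -5<5, 1<11); eliminate dive right.
Row left is strictly dominated by row right (1>-1, 6>4); eliminate left.
Row center is strictly dominated by row right (1>-5, 6>2); eliminate center.
Column stay is strictly dominated by dive left for the goalkeeper (1<6); eliminate stay.
Only (right, dive left) remains, with payoff 1.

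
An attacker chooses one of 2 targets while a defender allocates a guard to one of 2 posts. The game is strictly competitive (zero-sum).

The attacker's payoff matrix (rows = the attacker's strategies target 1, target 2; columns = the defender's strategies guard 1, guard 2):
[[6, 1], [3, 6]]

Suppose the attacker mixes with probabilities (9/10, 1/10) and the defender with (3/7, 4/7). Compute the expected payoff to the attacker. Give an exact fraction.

Against (3/7, 4/7), each row's expected payoff is target 1: 22/7; target 2: 33/7.
Taking the (9/10, 1/10)-weighted average: (9/10)·(22/7) + (1/10)·(33/7) = 33/10.

33/10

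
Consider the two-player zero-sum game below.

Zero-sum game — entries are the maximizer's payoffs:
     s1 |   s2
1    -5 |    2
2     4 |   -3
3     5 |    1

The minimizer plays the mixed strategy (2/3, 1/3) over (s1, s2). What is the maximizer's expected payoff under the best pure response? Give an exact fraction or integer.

1: (-5)·(2/3) + (2)·(1/3) = -8/3.
2: (4)·(2/3) + (-3)·(1/3) = 5/3.
3: (5)·(2/3) + (1)·(1/3) = 11/3.
The best pure response is 3 with expected payoff 11/3.

11/3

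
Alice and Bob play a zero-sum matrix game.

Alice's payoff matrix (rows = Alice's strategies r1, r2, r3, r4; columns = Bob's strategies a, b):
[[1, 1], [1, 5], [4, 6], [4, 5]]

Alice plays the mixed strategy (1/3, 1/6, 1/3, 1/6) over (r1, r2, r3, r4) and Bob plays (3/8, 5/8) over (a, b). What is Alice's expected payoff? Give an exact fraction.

Against (3/8, 5/8), each row's expected payoff is r1: 1; r2: 7/2; r3: 21/4; r4: 37/8.
Taking the (1/3, 1/6, 1/3, 1/6)-weighted average: (1/3)·(1) + (1/6)·(7/2) + (1/3)·(21/4) + (1/6)·(37/8) = 55/16.

55/16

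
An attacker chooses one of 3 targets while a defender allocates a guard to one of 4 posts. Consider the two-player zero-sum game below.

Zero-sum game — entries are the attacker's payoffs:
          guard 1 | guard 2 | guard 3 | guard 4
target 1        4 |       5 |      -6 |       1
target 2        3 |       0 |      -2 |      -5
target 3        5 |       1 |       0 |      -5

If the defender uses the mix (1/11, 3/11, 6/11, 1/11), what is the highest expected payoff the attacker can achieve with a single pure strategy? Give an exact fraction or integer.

target 1: (4)·(1/11) + (5)·(3/11) + (-6)·(6/11) + (1)·(1/11) = -16/11.
target 2: (3)·(1/11) + (0)·(3/11) + (-2)·(6/11) + (-5)·(1/11) = -14/11.
target 3: (5)·(1/11) + (1)·(3/11) + (0)·(6/11) + (-5)·(1/11) = 3/11.
The best pure response is target 3 with expected payoff 3/11.

3/11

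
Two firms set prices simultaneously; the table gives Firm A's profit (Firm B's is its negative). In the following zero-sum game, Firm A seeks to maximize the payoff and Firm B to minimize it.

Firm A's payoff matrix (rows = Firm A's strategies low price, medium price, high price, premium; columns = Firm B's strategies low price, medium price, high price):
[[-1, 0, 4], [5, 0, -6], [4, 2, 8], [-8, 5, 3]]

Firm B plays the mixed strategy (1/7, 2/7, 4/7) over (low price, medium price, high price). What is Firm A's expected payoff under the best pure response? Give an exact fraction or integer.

low price: (-1)·(1/7) + (0)·(2/7) + (4)·(4/7) = 15/7.
medium price: (5)·(1/7) + (0)·(2/7) + (-6)·(4/7) = -19/7.
high price: (4)·(1/7) + (2)·(2/7) + (8)·(4/7) = 40/7.
premium: (-8)·(1/7) + (5)·(2/7) + (3)·(4/7) = 2.
The best pure response is high price with expected payoff 40/7.

40/7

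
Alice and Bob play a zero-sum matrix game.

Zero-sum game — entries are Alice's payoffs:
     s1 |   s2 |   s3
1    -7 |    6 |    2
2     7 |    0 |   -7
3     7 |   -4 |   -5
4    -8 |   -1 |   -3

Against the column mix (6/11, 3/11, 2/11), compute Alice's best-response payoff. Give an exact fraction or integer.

1: (-7)·(6/11) + (6)·(3/11) + (2)·(2/11) = -20/11.
2: (7)·(6/11) + (0)·(3/11) + (-7)·(2/11) = 28/11.
3: (7)·(6/11) + (-4)·(3/11) + (-5)·(2/11) = 20/11.
4: (-8)·(6/11) + (-1)·(3/11) + (-3)·(2/11) = -57/11.
The best pure response is 2 with expected payoff 28/11.

28/11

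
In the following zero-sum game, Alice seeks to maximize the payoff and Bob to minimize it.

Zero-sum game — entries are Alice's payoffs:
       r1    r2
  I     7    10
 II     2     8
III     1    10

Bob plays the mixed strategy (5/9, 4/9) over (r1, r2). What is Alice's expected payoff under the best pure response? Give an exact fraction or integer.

I: (7)·(5/9) + (10)·(4/9) = 25/3.
II: (2)·(5/9) + (8)·(4/9) = 14/3.
III: (1)·(5/9) + (10)·(4/9) = 5.
The best pure response is I with expected payoff 25/3.

25/3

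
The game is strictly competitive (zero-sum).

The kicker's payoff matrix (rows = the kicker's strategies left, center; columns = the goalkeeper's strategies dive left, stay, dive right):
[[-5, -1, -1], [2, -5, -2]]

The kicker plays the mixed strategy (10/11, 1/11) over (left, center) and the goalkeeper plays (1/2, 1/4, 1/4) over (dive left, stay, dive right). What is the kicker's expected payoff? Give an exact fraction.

-123/44

Against (1/2, 1/4, 1/4), each row's expected payoff is left: -3; center: -3/4.
Taking the (10/11, 1/11)-weighted average: (10/11)·(-3) + (1/11)·(-3/4) = -123/44.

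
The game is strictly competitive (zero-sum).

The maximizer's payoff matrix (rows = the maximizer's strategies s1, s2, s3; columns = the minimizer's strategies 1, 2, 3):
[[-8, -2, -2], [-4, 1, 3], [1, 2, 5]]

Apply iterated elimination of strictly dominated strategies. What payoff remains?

Row s2 is strictly dominated by row s3 (1>-4, 2>1, 5>3); eliminate s2.
Column 2 is strictly dominated by 1 for the minimizer (-8<-2, 1<2); eliminate 2.
Column 3 is strictly dominated by 1 for the minimizer (-8<-2, 1<5); eliminate 3.
Row s1 is strictly dominated by row s3 (1>-8); eliminate s1.
Only (s3, 1) remains, with payoff 1.

1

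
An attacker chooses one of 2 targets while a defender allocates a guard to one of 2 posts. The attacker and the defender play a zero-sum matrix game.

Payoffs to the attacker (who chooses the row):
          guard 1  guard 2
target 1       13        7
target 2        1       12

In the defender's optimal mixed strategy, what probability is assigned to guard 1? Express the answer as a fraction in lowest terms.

Row minima are 7 and 1, so the attacker's maximin is 7; column maxima are 13 and 12, so the defender's minimax is 12. These differ, so the equilibrium is in mixed strategies.
Let the defender play guard 1 with probability q. The attacker is indifferent when 13q + 7(1−q) = q + 12(1−q), giving q = 5/17.

5/17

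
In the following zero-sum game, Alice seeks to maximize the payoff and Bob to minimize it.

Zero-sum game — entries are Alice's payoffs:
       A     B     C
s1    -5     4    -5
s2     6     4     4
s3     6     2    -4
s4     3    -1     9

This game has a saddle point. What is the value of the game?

Row minima: -5, 4, -4, -1 → Alice's maximin is 4.
Column maxima: 6, 4, 9 → Bob's minimax is 4.
They coincide at (s2, B), so the value is 4.

4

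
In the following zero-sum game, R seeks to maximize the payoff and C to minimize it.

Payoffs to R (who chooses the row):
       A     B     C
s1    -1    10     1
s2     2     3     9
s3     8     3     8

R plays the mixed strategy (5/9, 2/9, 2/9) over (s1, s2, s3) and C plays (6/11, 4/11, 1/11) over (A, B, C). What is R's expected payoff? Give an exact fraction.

377/99

Against (6/11, 4/11, 1/11), each row's expected payoff is s1: 35/11; s2: 3; s3: 68/11.
Taking the (5/9, 2/9, 2/9)-weighted average: (5/9)·(35/11) + (2/9)·(3) + (2/9)·(68/11) = 377/99.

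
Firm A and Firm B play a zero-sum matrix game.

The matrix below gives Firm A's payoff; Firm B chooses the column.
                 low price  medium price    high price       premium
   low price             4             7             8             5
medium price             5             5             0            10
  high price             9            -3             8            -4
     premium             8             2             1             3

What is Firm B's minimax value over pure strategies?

7

The worst case (largest entry) in each column is low price: 9, medium price: 7, high price: 8, premium: 10.
The best (smallest) of these is 7.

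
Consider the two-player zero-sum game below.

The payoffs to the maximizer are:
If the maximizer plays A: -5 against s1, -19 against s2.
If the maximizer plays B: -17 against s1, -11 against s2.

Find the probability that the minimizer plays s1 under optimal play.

2/5

Row minima are -19 and -17, so the maximizer's maximin is -17; column maxima are -5 and -11, so the minimizer's minimax is -11. These differ, so the equilibrium is in mixed strategies.
Let the minimizer play s1 with probability q. The maximizer is indifferent when −5q − 19(1−q) = −17q − 11(1−q), giving q = 2/5.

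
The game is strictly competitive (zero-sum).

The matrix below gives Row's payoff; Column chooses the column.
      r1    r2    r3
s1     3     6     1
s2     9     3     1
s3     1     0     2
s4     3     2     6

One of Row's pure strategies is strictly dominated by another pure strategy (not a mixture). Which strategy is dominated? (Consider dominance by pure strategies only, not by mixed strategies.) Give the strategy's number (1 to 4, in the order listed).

Compare s3 with s4: 3 > 1, 2 > 0, 6 > 2.
So s4 strictly dominates s3 for Row; s3 is strictly dominated.

3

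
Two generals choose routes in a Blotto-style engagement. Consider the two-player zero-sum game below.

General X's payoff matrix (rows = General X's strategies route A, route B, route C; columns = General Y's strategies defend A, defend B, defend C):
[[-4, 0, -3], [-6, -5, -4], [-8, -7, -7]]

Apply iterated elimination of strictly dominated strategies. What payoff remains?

Column defend B is strictly dominated by defend A for General Y (-4<0, -6<-5, -8<-7); eliminate defend B.
Column defend C is strictly dominated by defend A for General Y (-4<-3, -6<-4, -8<-7); eliminate defend C.
Row route B is strictly dominated by row route A (-4>-6); eliminate route B.
Row route C is strictly dominated by row route A (-4>-8); eliminate route C.
Only (route A, defend A) remains, with payoff -4.

-4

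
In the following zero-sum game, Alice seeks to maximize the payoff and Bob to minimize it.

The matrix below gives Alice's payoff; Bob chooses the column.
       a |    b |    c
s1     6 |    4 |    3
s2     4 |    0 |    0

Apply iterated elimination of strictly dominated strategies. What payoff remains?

3

Row s2 is strictly dominated by row s1 (6>4, 4>0, 3>0); eliminate s2.
Column b is strictly dominated by c for Bob (3<4); eliminate b.
Column a is strictly dominated by c for Bob (3<6); eliminate a.
Only (s1, c) remains, with payoff 3.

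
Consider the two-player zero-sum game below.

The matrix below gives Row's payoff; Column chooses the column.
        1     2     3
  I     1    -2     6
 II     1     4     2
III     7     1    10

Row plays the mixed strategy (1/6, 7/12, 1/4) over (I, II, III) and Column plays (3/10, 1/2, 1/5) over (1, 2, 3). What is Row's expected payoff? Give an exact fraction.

Against (3/10, 1/2, 1/5), each row's expected payoff is I: 1/2; II: 27/10; III: 23/5.
Taking the (1/6, 7/12, 1/4)-weighted average: (1/6)·(1/2) + (7/12)·(27/10) + (1/4)·(23/5) = 337/120.

337/120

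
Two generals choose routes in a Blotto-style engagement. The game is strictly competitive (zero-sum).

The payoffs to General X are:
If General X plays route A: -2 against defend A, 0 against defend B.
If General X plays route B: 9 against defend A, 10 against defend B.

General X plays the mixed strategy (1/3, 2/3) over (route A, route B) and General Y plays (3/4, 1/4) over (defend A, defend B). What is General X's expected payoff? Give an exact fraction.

Against (3/4, 1/4), each row's expected payoff is route A: -3/2; route B: 37/4.
Taking the (1/3, 2/3)-weighted average: (1/3)·(-3/2) + (2/3)·(37/4) = 17/3.

17/3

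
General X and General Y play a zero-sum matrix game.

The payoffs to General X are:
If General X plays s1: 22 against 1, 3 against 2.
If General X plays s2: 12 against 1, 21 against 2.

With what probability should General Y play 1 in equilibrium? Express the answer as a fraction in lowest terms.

9/14

Row minima are 3 and 12, so General X's maximin is 12; column maxima are 22 and 21, so General Y's minimax is 21. These differ, so the equilibrium is in mixed strategies.
Let General Y play 1 with probability q. General X is indifferent when 22q + 3(1−q) = 12q + 21(1−q), giving q = 9/14.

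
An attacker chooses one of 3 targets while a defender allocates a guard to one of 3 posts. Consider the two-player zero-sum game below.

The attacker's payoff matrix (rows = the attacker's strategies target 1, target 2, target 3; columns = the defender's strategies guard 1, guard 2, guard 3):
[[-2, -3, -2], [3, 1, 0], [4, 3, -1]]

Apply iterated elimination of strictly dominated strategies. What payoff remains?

Column guard 1 is strictly dominated by guard 2 for the defender (-3<-2, 1<3, 3<4); eliminate guard 1.
Row target 1 is strictly dominated by row target 2 (1>-3, 0>-2); eliminate target 1.
Column guard 2 is strictly dominated by guard 3 for the defender (0<1, -1<3); eliminate guard 2.
Row target 3 is strictly dominated by row target 2 (0>-1); eliminate target 3.
Only (target 2, guard 3) remains, with payoff 0.

0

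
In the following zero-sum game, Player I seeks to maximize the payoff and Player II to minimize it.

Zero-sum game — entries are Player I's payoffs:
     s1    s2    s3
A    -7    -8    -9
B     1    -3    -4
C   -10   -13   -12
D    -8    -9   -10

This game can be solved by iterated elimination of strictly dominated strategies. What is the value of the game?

-4

Column s1 is strictly dominated by s2 for Player II (-8<-7, -3<1, -13<-10, -9<-8); eliminate s1.
Row A is strictly dominated by row B (-3>-8, -4>-9); eliminate A.
Row C is strictly dominated by row B (-3>-13, -4>-12); eliminate C.
Column s2 is strictly dominated by s3 for Player II (-4<-3, -10<-9); eliminate s2.
Row D is strictly dominated by row B (-4>-10); eliminate D.
Only (B, s3) remains, with payoff -4.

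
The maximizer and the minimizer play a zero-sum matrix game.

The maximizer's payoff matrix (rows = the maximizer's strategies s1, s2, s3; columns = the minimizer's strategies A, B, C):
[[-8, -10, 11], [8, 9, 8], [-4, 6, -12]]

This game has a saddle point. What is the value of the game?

8

Row minima: -10, 8, -12 → the maximizer's maximin is 8.
Column maxima: 8, 9, 11 → the minimizer's minimax is 8.
They coincide at (s2, A), so the value is 8.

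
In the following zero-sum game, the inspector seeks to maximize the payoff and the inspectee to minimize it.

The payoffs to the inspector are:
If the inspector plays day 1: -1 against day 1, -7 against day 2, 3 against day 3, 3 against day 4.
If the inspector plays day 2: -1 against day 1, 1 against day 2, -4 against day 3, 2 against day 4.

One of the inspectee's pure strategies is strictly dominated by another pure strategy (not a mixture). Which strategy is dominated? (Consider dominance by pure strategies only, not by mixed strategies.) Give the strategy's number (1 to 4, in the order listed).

4

The inspectee prefers columns that give the inspector less. Compare day 4 with day 1: -1 < 3, -1 < 2.
So day 1 strictly dominates day 4 for the inspectee; day 4 is strictly dominated.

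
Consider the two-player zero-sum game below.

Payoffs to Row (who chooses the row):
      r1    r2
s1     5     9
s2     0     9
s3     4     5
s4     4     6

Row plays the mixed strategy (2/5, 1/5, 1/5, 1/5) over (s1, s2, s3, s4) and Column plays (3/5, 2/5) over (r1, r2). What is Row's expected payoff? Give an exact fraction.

Against (3/5, 2/5), each row's expected payoff is s1: 33/5; s2: 18/5; s3: 22/5; s4: 24/5.
Taking the (2/5, 1/5, 1/5, 1/5)-weighted average: (2/5)·(33/5) + (1/5)·(18/5) + (1/5)·(22/5) + (1/5)·(24/5) = 26/5.

26/5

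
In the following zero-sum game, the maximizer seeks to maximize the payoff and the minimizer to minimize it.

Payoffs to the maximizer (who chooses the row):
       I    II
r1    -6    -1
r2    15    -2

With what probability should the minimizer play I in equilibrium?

Row minima are -6 and -2, so the maximizer's maximin is -2; column maxima are 15 and -1, so the minimizer's minimax is -1. These differ, so the equilibrium is in mixed strategies.
Let the minimizer play I with probability q. The maximizer is indifferent when −6q − (1−q) = 15q − 2(1−q), giving q = 1/22.

1/22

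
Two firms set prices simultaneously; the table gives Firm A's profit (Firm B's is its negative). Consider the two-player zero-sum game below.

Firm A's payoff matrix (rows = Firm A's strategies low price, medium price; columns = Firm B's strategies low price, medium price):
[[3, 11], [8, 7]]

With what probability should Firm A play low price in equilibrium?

1/9

Row minima are 3 and 7, so Firm A's maximin is 7; column maxima are 8 and 11, so Firm B's minimax is 8. These differ, so the equilibrium is in mixed strategies.
Let Firm A play low price with probability p. Firm B is indifferent when 3p + 8(1−p) = 11p + 7(1−p), giving p = 1/9.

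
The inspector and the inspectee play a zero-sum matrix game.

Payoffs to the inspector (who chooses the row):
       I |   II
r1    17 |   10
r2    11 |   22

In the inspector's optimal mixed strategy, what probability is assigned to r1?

Row minima are 10 and 11, so the inspector's maximin is 11; column maxima are 17 and 22, so the inspectee's minimax is 17. These differ, so the equilibrium is in mixed strategies.
Let the inspector play r1 with probability p. The inspectee is indifferent when 17p + 11(1−p) = 10p + 22(1−p), giving p = 11/18.

11/18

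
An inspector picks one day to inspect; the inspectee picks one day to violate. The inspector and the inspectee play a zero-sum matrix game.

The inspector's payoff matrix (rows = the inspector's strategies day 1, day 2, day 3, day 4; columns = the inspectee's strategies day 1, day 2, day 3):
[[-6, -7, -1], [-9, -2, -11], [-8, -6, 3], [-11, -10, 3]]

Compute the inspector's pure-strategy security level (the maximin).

-7

The worst-case payoff for each row is day 1: -7, day 2: -11, day 3: -8, day 4: -11.
The best of these is -7.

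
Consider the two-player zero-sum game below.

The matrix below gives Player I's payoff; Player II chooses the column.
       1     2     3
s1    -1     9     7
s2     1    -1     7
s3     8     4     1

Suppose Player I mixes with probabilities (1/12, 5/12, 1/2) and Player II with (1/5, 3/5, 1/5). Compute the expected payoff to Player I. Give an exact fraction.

46/15

Against (1/5, 3/5, 1/5), each row's expected payoff is s1: 33/5; s2: 1; s3: 21/5.
Taking the (1/12, 5/12, 1/2)-weighted average: (1/12)·(33/5) + (5/12)·(1) + (1/2)·(21/5) = 46/15.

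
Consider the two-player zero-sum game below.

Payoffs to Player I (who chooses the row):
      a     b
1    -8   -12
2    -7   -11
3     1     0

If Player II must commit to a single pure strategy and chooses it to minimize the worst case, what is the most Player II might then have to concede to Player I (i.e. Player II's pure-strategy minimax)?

0

The worst case (largest entry) in each column is a: 1, b: 0.
The best (smallest) of these is 0.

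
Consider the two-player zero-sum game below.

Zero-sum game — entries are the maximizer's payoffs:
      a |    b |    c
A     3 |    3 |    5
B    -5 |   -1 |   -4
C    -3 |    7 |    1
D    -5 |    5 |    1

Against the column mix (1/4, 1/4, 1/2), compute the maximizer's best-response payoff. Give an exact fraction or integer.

4

A: (3)·(1/4) + (3)·(1/4) + (5)·(1/2) = 4.
B: (-5)·(1/4) + (-1)·(1/4) + (-4)·(1/2) = -7/2.
C: (-3)·(1/4) + (7)·(1/4) + (1)·(1/2) = 3/2.
D: (-5)·(1/4) + (5)·(1/4) + (1)·(1/2) = 1/2.
The best pure response is A with expected payoff 4.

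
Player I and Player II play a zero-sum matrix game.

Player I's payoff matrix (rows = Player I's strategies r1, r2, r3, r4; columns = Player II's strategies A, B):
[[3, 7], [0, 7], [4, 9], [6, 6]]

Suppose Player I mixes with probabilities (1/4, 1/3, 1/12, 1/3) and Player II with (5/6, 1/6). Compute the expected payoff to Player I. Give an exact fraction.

Against (5/6, 1/6), each row's expected payoff is r1: 11/3; r2: 7/6; r3: 29/6; r4: 6.
Taking the (1/4, 1/3, 1/12, 1/3)-weighted average: (1/4)·(11/3) + (1/3)·(7/6) + (1/12)·(29/6) + (1/3)·(6) = 89/24.

89/24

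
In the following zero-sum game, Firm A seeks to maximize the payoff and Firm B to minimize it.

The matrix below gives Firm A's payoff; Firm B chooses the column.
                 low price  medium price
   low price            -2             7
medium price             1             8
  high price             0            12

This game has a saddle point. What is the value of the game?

1

Row minima: -2, 1, 0 → Firm A's maximin is 1.
Column maxima: 1, 12 → Firm B's minimax is 1.
They coincide at (medium price, low price), so the value is 1.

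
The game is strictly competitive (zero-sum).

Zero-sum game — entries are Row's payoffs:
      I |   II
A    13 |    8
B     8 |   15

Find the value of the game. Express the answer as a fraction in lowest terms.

Row minima are 8 and 8, so Row's maximin is 8; column maxima are 13 and 15, so Column's minimax is 13. These differ, so the equilibrium is in mixed strategies.
Let Row play A with probability p. Column is indifferent when 13p + 8(1−p) = 8p + 15(1−p), giving p = 7/12.
Let Column play I with probability q. Row is indifferent when 13q + 8(1−q) = 8q + 15(1−q), giving q = 7/12.
The value is 13·(7/12) + (8)·(5/12) = 131/12.

131/12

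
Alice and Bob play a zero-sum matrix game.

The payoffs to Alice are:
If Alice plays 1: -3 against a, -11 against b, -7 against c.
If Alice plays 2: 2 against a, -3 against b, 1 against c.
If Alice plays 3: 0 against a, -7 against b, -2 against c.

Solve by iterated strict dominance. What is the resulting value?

Row 1 is strictly dominated by row 2 (2>-3, -3>-11, 1>-7); eliminate 1.
Column a is strictly dominated by b for Bob (-3<2, -7<0); eliminate a.
Row 3 is strictly dominated by row 2 (-3>-7, 1>-2); eliminate 3.
Column c is strictly dominated by b for Bob (-3<1); eliminate c.
Only (2, b) remains, with payoff -3.

-3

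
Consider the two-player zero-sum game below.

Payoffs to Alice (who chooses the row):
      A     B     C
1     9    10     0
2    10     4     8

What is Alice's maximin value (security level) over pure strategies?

The worst-case payoff for each row is 1: 0, 2: 4.
The best of these is 4.

4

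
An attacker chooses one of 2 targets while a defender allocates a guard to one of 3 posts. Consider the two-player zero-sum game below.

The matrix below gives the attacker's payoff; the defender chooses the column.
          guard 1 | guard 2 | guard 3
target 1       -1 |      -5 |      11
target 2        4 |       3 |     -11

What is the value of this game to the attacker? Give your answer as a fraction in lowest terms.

-11/15

Column guard 1 is strictly dominated by guard 2 for the defender (it gives the attacker more in every row).
The remaining 2×2 game on (target 1, target 2) × (guard 2, guard 3) has no saddle point. Let the attacker play target 1 with probability p; indifference gives −5p + 3(1−p) = 11p − 11(1−p), so p = 7/15.
Similarly the defender's optimal q on guard 2 is 11/15, and the value is -5·(11/15) + (11)·(4/15) = -11/15.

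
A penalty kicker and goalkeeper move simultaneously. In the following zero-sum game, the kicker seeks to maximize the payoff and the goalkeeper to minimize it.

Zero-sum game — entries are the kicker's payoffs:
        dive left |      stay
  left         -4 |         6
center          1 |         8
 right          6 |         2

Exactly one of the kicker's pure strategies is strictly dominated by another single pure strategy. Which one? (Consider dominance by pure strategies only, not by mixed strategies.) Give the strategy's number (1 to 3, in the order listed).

Compare left with center: 1 > -4, 8 > 6.
So center strictly dominates left for the kicker; left is strictly dominated.

1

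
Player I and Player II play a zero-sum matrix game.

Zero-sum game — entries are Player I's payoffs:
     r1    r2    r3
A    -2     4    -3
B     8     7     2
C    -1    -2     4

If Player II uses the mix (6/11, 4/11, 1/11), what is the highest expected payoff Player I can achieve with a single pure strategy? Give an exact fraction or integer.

A: (-2)·(6/11) + (4)·(4/11) + (-3)·(1/11) = 1/11.
B: (8)·(6/11) + (7)·(4/11) + (2)·(1/11) = 78/11.
C: (-1)·(6/11) + (-2)·(4/11) + (4)·(1/11) = -10/11.
The best pure response is B with expected payoff 78/11.

78/11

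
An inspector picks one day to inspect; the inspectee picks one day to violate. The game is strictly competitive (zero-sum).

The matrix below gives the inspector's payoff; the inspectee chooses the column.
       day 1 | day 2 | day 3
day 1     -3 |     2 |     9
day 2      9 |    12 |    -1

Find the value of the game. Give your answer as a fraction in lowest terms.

Column day 2 is strictly dominated by day 1 for the inspectee (it gives the inspector more in every row).
The remaining 2×2 game on (day 1, day 2) × (day 1, day 3) has no saddle point. Let the inspector play day 1 with probability p; indifference gives −3p + 9(1−p) = 9p − (1−p), so p = 5/11.
Similarly the inspectee's optimal q on day 1 is 5/11, and the value is -3·(5/11) + (9)·(6/11) = 39/11.

39/11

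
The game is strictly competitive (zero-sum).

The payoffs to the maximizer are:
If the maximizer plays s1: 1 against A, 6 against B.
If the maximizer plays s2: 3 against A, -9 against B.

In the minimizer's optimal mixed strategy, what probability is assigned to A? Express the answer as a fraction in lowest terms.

15/17

Row minima are 1 and -9, so the maximizer's maximin is 1; column maxima are 3 and 6, so the minimizer's minimax is 3. These differ, so the equilibrium is in mixed strategies.
Let the minimizer play A with probability q. The maximizer is indifferent when q + 6(1−q) = 3q − 9(1−q), giving q = 15/17.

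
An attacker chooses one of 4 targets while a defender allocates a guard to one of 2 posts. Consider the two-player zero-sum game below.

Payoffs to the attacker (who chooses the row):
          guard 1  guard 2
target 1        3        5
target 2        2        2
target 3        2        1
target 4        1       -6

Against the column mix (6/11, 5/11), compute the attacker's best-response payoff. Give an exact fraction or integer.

target 1: (3)·(6/11) + (5)·(5/11) = 43/11.
target 2: (2)·(6/11) + (2)·(5/11) = 2.
target 3: (2)·(6/11) + (1)·(5/11) = 17/11.
target 4: (1)·(6/11) + (-6)·(5/11) = -24/11.
The best pure response is target 1 with expected payoff 43/11.

43/11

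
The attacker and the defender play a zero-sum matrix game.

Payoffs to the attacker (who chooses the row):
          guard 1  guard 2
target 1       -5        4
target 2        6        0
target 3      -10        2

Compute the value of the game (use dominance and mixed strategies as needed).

Row target 3 is strictly dominated by row target 1, so the attacker never plays it.
The remaining 2×2 game on (target 1, target 2) × (guard 1, guard 2) has no saddle point. Let the attacker play target 1 with probability p; indifference gives −5p + 6(1−p) = 4p, so p = 2/5.
Similarly the defender's optimal q on guard 1 is 4/15, and the value is -5·(4/15) + (4)·(11/15) = 8/5.

8/5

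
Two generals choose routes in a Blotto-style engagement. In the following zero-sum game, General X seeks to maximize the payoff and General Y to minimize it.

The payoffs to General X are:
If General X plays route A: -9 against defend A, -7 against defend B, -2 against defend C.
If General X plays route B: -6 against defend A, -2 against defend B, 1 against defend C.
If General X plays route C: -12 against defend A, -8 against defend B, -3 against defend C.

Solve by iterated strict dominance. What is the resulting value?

-6

Row route C is strictly dominated by row route A (-9>-12, -7>-8, -2>-3); eliminate route C.
Row route A is strictly dominated by row route B (-6>-9, -2>-7, 1>-2); eliminate route A.
Column defend C is strictly dominated by defend A for General Y (-6<1); eliminate defend C.
Column defend B is strictly dominated by defend A for General Y (-6<-2); eliminate defend B.
Only (route B, defend A) remains, with payoff -6.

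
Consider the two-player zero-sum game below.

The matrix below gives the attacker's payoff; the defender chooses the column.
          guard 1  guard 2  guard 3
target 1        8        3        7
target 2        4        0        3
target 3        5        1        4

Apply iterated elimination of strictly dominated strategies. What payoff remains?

3

Row target 3 is strictly dominated by row target 1 (8>5, 3>1, 7>4); eliminate target 3.
Row target 2 is strictly dominated by row target 1 (8>4, 3>0, 7>3); eliminate target 2.
Column guard 3 is strictly dominated by guard 2 for the defender (3<7); eliminate guard 3.
Column guard 1 is strictly dominated by guard 2 for the defender (3<8); eliminate guard 1.
Only (target 1, guard 2) remains, with payoff 3.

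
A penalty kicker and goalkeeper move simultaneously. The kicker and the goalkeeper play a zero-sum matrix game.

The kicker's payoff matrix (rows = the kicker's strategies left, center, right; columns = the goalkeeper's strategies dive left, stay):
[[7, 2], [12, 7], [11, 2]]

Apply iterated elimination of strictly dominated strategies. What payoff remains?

7

Column dive left is strictly dominated by stay for the goalkeeper (2<7, 7<12, 2<11); eliminate dive left.
Row left is strictly dominated by row center (7>2); eliminate left.
Row right is strictly dominated by row center (7>2); eliminate right.
Only (center, stay) remains, with payoff 7.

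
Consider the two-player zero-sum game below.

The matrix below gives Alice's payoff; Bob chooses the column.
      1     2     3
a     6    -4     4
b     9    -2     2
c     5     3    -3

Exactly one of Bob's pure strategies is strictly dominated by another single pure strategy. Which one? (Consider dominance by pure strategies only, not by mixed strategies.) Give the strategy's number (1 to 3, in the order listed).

1

Bob prefers columns that give Alice less. Compare 1 with 2: -4 < 6, -2 < 9, 3 < 5.
So 2 strictly dominates 1 for Bob; 1 is strictly dominated.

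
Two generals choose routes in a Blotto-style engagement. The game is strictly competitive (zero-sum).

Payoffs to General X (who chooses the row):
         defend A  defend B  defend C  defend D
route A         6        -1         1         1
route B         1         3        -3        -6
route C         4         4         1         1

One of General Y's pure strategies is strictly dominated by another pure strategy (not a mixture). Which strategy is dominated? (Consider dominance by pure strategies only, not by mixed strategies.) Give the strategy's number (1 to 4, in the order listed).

General Y prefers columns that give General X less. Compare defend A with defend C: 1 < 6, -3 < 1, 1 < 4.
So defend C strictly dominates defend A for General Y; defend A is strictly dominated.

1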